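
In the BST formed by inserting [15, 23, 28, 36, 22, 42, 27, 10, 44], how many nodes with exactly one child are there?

Tree built from: [15, 23, 28, 36, 22, 42, 27, 10, 44]
Tree (level-order array): [15, 10, 23, None, None, 22, 28, None, None, 27, 36, None, None, None, 42, None, 44]
Rule: These are nodes with exactly 1 non-null child.
Per-node child counts:
  node 15: 2 child(ren)
  node 10: 0 child(ren)
  node 23: 2 child(ren)
  node 22: 0 child(ren)
  node 28: 2 child(ren)
  node 27: 0 child(ren)
  node 36: 1 child(ren)
  node 42: 1 child(ren)
  node 44: 0 child(ren)
Matching nodes: [36, 42]
Count of nodes with exactly one child: 2


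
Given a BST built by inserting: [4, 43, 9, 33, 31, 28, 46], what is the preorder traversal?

Tree insertion order: [4, 43, 9, 33, 31, 28, 46]
Tree (level-order array): [4, None, 43, 9, 46, None, 33, None, None, 31, None, 28]
Preorder traversal: [4, 43, 9, 33, 31, 28, 46]


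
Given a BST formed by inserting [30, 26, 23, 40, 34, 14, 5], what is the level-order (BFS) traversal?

Tree insertion order: [30, 26, 23, 40, 34, 14, 5]
Tree (level-order array): [30, 26, 40, 23, None, 34, None, 14, None, None, None, 5]
BFS from the root, enqueuing left then right child of each popped node:
  queue [30] -> pop 30, enqueue [26, 40], visited so far: [30]
  queue [26, 40] -> pop 26, enqueue [23], visited so far: [30, 26]
  queue [40, 23] -> pop 40, enqueue [34], visited so far: [30, 26, 40]
  queue [23, 34] -> pop 23, enqueue [14], visited so far: [30, 26, 40, 23]
  queue [34, 14] -> pop 34, enqueue [none], visited so far: [30, 26, 40, 23, 34]
  queue [14] -> pop 14, enqueue [5], visited so far: [30, 26, 40, 23, 34, 14]
  queue [5] -> pop 5, enqueue [none], visited so far: [30, 26, 40, 23, 34, 14, 5]
Result: [30, 26, 40, 23, 34, 14, 5]


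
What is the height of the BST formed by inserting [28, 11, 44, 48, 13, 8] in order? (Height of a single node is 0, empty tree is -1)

Insertion order: [28, 11, 44, 48, 13, 8]
Tree (level-order array): [28, 11, 44, 8, 13, None, 48]
Compute height bottom-up (empty subtree = -1):
  height(8) = 1 + max(-1, -1) = 0
  height(13) = 1 + max(-1, -1) = 0
  height(11) = 1 + max(0, 0) = 1
  height(48) = 1 + max(-1, -1) = 0
  height(44) = 1 + max(-1, 0) = 1
  height(28) = 1 + max(1, 1) = 2
Height = 2


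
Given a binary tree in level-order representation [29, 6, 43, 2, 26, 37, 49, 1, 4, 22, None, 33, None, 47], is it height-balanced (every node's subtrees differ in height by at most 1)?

Tree (level-order array): [29, 6, 43, 2, 26, 37, 49, 1, 4, 22, None, 33, None, 47]
Definition: a tree is height-balanced if, at every node, |h(left) - h(right)| <= 1 (empty subtree has height -1).
Bottom-up per-node check:
  node 1: h_left=-1, h_right=-1, diff=0 [OK], height=0
  node 4: h_left=-1, h_right=-1, diff=0 [OK], height=0
  node 2: h_left=0, h_right=0, diff=0 [OK], height=1
  node 22: h_left=-1, h_right=-1, diff=0 [OK], height=0
  node 26: h_left=0, h_right=-1, diff=1 [OK], height=1
  node 6: h_left=1, h_right=1, diff=0 [OK], height=2
  node 33: h_left=-1, h_right=-1, diff=0 [OK], height=0
  node 37: h_left=0, h_right=-1, diff=1 [OK], height=1
  node 47: h_left=-1, h_right=-1, diff=0 [OK], height=0
  node 49: h_left=0, h_right=-1, diff=1 [OK], height=1
  node 43: h_left=1, h_right=1, diff=0 [OK], height=2
  node 29: h_left=2, h_right=2, diff=0 [OK], height=3
All nodes satisfy the balance condition.
Result: Balanced


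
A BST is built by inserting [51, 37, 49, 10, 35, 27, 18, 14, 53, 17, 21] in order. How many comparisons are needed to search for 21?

Search path for 21: 51 -> 37 -> 10 -> 35 -> 27 -> 18 -> 21
Found: True
Comparisons: 7


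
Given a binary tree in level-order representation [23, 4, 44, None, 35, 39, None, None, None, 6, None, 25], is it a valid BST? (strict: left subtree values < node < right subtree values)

Level-order array: [23, 4, 44, None, 35, 39, None, None, None, 6, None, 25]
Validate using subtree bounds (lo, hi): at each node, require lo < value < hi,
then recurse left with hi=value and right with lo=value.
Preorder trace (stopping at first violation):
  at node 23 with bounds (-inf, +inf): OK
  at node 4 with bounds (-inf, 23): OK
  at node 35 with bounds (4, 23): VIOLATION
Node 35 violates its bound: not (4 < 35 < 23).
Result: Not a valid BST


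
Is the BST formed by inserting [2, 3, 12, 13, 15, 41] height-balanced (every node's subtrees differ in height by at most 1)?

Tree (level-order array): [2, None, 3, None, 12, None, 13, None, 15, None, 41]
Definition: a tree is height-balanced if, at every node, |h(left) - h(right)| <= 1 (empty subtree has height -1).
Bottom-up per-node check:
  node 41: h_left=-1, h_right=-1, diff=0 [OK], height=0
  node 15: h_left=-1, h_right=0, diff=1 [OK], height=1
  node 13: h_left=-1, h_right=1, diff=2 [FAIL (|-1-1|=2 > 1)], height=2
  node 12: h_left=-1, h_right=2, diff=3 [FAIL (|-1-2|=3 > 1)], height=3
  node 3: h_left=-1, h_right=3, diff=4 [FAIL (|-1-3|=4 > 1)], height=4
  node 2: h_left=-1, h_right=4, diff=5 [FAIL (|-1-4|=5 > 1)], height=5
Node 13 violates the condition: |-1 - 1| = 2 > 1.
Result: Not balanced


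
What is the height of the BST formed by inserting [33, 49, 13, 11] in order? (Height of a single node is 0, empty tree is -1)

Insertion order: [33, 49, 13, 11]
Tree (level-order array): [33, 13, 49, 11]
Compute height bottom-up (empty subtree = -1):
  height(11) = 1 + max(-1, -1) = 0
  height(13) = 1 + max(0, -1) = 1
  height(49) = 1 + max(-1, -1) = 0
  height(33) = 1 + max(1, 0) = 2
Height = 2


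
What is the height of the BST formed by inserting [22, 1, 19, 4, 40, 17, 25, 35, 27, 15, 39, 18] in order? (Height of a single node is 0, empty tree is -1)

Insertion order: [22, 1, 19, 4, 40, 17, 25, 35, 27, 15, 39, 18]
Tree (level-order array): [22, 1, 40, None, 19, 25, None, 4, None, None, 35, None, 17, 27, 39, 15, 18]
Compute height bottom-up (empty subtree = -1):
  height(15) = 1 + max(-1, -1) = 0
  height(18) = 1 + max(-1, -1) = 0
  height(17) = 1 + max(0, 0) = 1
  height(4) = 1 + max(-1, 1) = 2
  height(19) = 1 + max(2, -1) = 3
  height(1) = 1 + max(-1, 3) = 4
  height(27) = 1 + max(-1, -1) = 0
  height(39) = 1 + max(-1, -1) = 0
  height(35) = 1 + max(0, 0) = 1
  height(25) = 1 + max(-1, 1) = 2
  height(40) = 1 + max(2, -1) = 3
  height(22) = 1 + max(4, 3) = 5
Height = 5


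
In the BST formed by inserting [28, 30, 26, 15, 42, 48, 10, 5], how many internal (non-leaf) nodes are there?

Tree built from: [28, 30, 26, 15, 42, 48, 10, 5]
Tree (level-order array): [28, 26, 30, 15, None, None, 42, 10, None, None, 48, 5]
Rule: An internal node has at least one child.
Per-node child counts:
  node 28: 2 child(ren)
  node 26: 1 child(ren)
  node 15: 1 child(ren)
  node 10: 1 child(ren)
  node 5: 0 child(ren)
  node 30: 1 child(ren)
  node 42: 1 child(ren)
  node 48: 0 child(ren)
Matching nodes: [28, 26, 15, 10, 30, 42]
Count of internal (non-leaf) nodes: 6


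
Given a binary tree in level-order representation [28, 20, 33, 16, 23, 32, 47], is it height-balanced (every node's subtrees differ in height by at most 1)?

Tree (level-order array): [28, 20, 33, 16, 23, 32, 47]
Definition: a tree is height-balanced if, at every node, |h(left) - h(right)| <= 1 (empty subtree has height -1).
Bottom-up per-node check:
  node 16: h_left=-1, h_right=-1, diff=0 [OK], height=0
  node 23: h_left=-1, h_right=-1, diff=0 [OK], height=0
  node 20: h_left=0, h_right=0, diff=0 [OK], height=1
  node 32: h_left=-1, h_right=-1, diff=0 [OK], height=0
  node 47: h_left=-1, h_right=-1, diff=0 [OK], height=0
  node 33: h_left=0, h_right=0, diff=0 [OK], height=1
  node 28: h_left=1, h_right=1, diff=0 [OK], height=2
All nodes satisfy the balance condition.
Result: Balanced


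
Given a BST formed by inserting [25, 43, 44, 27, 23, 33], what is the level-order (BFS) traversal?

Tree insertion order: [25, 43, 44, 27, 23, 33]
Tree (level-order array): [25, 23, 43, None, None, 27, 44, None, 33]
BFS from the root, enqueuing left then right child of each popped node:
  queue [25] -> pop 25, enqueue [23, 43], visited so far: [25]
  queue [23, 43] -> pop 23, enqueue [none], visited so far: [25, 23]
  queue [43] -> pop 43, enqueue [27, 44], visited so far: [25, 23, 43]
  queue [27, 44] -> pop 27, enqueue [33], visited so far: [25, 23, 43, 27]
  queue [44, 33] -> pop 44, enqueue [none], visited so far: [25, 23, 43, 27, 44]
  queue [33] -> pop 33, enqueue [none], visited so far: [25, 23, 43, 27, 44, 33]
Result: [25, 23, 43, 27, 44, 33]


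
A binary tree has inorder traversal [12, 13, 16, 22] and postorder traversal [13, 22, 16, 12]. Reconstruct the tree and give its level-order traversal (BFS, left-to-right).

Inorder:   [12, 13, 16, 22]
Postorder: [13, 22, 16, 12]
Algorithm: postorder visits root last, so walk postorder right-to-left;
each value is the root of the current inorder slice — split it at that
value, recurse on the right subtree first, then the left.
Recursive splits:
  root=12; inorder splits into left=[], right=[13, 16, 22]
  root=16; inorder splits into left=[13], right=[22]
  root=22; inorder splits into left=[], right=[]
  root=13; inorder splits into left=[], right=[]
Reconstructed level-order: [12, 16, 13, 22]


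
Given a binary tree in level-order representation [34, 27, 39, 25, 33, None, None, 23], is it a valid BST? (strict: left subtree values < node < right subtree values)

Level-order array: [34, 27, 39, 25, 33, None, None, 23]
Validate using subtree bounds (lo, hi): at each node, require lo < value < hi,
then recurse left with hi=value and right with lo=value.
Preorder trace (stopping at first violation):
  at node 34 with bounds (-inf, +inf): OK
  at node 27 with bounds (-inf, 34): OK
  at node 25 with bounds (-inf, 27): OK
  at node 23 with bounds (-inf, 25): OK
  at node 33 with bounds (27, 34): OK
  at node 39 with bounds (34, +inf): OK
No violation found at any node.
Result: Valid BST


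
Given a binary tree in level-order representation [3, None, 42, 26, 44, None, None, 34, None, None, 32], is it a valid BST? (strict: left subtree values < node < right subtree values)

Level-order array: [3, None, 42, 26, 44, None, None, 34, None, None, 32]
Validate using subtree bounds (lo, hi): at each node, require lo < value < hi,
then recurse left with hi=value and right with lo=value.
Preorder trace (stopping at first violation):
  at node 3 with bounds (-inf, +inf): OK
  at node 42 with bounds (3, +inf): OK
  at node 26 with bounds (3, 42): OK
  at node 44 with bounds (42, +inf): OK
  at node 34 with bounds (42, 44): VIOLATION
Node 34 violates its bound: not (42 < 34 < 44).
Result: Not a valid BST


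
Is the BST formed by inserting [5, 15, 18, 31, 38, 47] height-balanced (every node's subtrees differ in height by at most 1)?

Tree (level-order array): [5, None, 15, None, 18, None, 31, None, 38, None, 47]
Definition: a tree is height-balanced if, at every node, |h(left) - h(right)| <= 1 (empty subtree has height -1).
Bottom-up per-node check:
  node 47: h_left=-1, h_right=-1, diff=0 [OK], height=0
  node 38: h_left=-1, h_right=0, diff=1 [OK], height=1
  node 31: h_left=-1, h_right=1, diff=2 [FAIL (|-1-1|=2 > 1)], height=2
  node 18: h_left=-1, h_right=2, diff=3 [FAIL (|-1-2|=3 > 1)], height=3
  node 15: h_left=-1, h_right=3, diff=4 [FAIL (|-1-3|=4 > 1)], height=4
  node 5: h_left=-1, h_right=4, diff=5 [FAIL (|-1-4|=5 > 1)], height=5
Node 31 violates the condition: |-1 - 1| = 2 > 1.
Result: Not balanced


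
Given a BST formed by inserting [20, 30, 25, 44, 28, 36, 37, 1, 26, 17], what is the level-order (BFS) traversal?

Tree insertion order: [20, 30, 25, 44, 28, 36, 37, 1, 26, 17]
Tree (level-order array): [20, 1, 30, None, 17, 25, 44, None, None, None, 28, 36, None, 26, None, None, 37]
BFS from the root, enqueuing left then right child of each popped node:
  queue [20] -> pop 20, enqueue [1, 30], visited so far: [20]
  queue [1, 30] -> pop 1, enqueue [17], visited so far: [20, 1]
  queue [30, 17] -> pop 30, enqueue [25, 44], visited so far: [20, 1, 30]
  queue [17, 25, 44] -> pop 17, enqueue [none], visited so far: [20, 1, 30, 17]
  queue [25, 44] -> pop 25, enqueue [28], visited so far: [20, 1, 30, 17, 25]
  queue [44, 28] -> pop 44, enqueue [36], visited so far: [20, 1, 30, 17, 25, 44]
  queue [28, 36] -> pop 28, enqueue [26], visited so far: [20, 1, 30, 17, 25, 44, 28]
  queue [36, 26] -> pop 36, enqueue [37], visited so far: [20, 1, 30, 17, 25, 44, 28, 36]
  queue [26, 37] -> pop 26, enqueue [none], visited so far: [20, 1, 30, 17, 25, 44, 28, 36, 26]
  queue [37] -> pop 37, enqueue [none], visited so far: [20, 1, 30, 17, 25, 44, 28, 36, 26, 37]
Result: [20, 1, 30, 17, 25, 44, 28, 36, 26, 37]


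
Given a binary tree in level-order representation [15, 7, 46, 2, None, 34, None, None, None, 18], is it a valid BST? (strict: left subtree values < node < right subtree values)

Level-order array: [15, 7, 46, 2, None, 34, None, None, None, 18]
Validate using subtree bounds (lo, hi): at each node, require lo < value < hi,
then recurse left with hi=value and right with lo=value.
Preorder trace (stopping at first violation):
  at node 15 with bounds (-inf, +inf): OK
  at node 7 with bounds (-inf, 15): OK
  at node 2 with bounds (-inf, 7): OK
  at node 46 with bounds (15, +inf): OK
  at node 34 with bounds (15, 46): OK
  at node 18 with bounds (15, 34): OK
No violation found at any node.
Result: Valid BST


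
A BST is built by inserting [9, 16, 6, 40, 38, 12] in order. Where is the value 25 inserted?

Starting tree (level order): [9, 6, 16, None, None, 12, 40, None, None, 38]
Insertion path: 9 -> 16 -> 40 -> 38
Result: insert 25 as left child of 38
Final tree (level order): [9, 6, 16, None, None, 12, 40, None, None, 38, None, 25]


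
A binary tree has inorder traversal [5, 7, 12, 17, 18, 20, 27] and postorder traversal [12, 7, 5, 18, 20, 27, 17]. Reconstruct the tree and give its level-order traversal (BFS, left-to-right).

Inorder:   [5, 7, 12, 17, 18, 20, 27]
Postorder: [12, 7, 5, 18, 20, 27, 17]
Algorithm: postorder visits root last, so walk postorder right-to-left;
each value is the root of the current inorder slice — split it at that
value, recurse on the right subtree first, then the left.
Recursive splits:
  root=17; inorder splits into left=[5, 7, 12], right=[18, 20, 27]
  root=27; inorder splits into left=[18, 20], right=[]
  root=20; inorder splits into left=[18], right=[]
  root=18; inorder splits into left=[], right=[]
  root=5; inorder splits into left=[], right=[7, 12]
  root=7; inorder splits into left=[], right=[12]
  root=12; inorder splits into left=[], right=[]
Reconstructed level-order: [17, 5, 27, 7, 20, 12, 18]


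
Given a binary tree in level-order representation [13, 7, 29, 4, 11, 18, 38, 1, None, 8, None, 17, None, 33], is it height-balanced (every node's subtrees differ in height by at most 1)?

Tree (level-order array): [13, 7, 29, 4, 11, 18, 38, 1, None, 8, None, 17, None, 33]
Definition: a tree is height-balanced if, at every node, |h(left) - h(right)| <= 1 (empty subtree has height -1).
Bottom-up per-node check:
  node 1: h_left=-1, h_right=-1, diff=0 [OK], height=0
  node 4: h_left=0, h_right=-1, diff=1 [OK], height=1
  node 8: h_left=-1, h_right=-1, diff=0 [OK], height=0
  node 11: h_left=0, h_right=-1, diff=1 [OK], height=1
  node 7: h_left=1, h_right=1, diff=0 [OK], height=2
  node 17: h_left=-1, h_right=-1, diff=0 [OK], height=0
  node 18: h_left=0, h_right=-1, diff=1 [OK], height=1
  node 33: h_left=-1, h_right=-1, diff=0 [OK], height=0
  node 38: h_left=0, h_right=-1, diff=1 [OK], height=1
  node 29: h_left=1, h_right=1, diff=0 [OK], height=2
  node 13: h_left=2, h_right=2, diff=0 [OK], height=3
All nodes satisfy the balance condition.
Result: Balanced


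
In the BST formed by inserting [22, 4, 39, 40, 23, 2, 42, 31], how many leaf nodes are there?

Tree built from: [22, 4, 39, 40, 23, 2, 42, 31]
Tree (level-order array): [22, 4, 39, 2, None, 23, 40, None, None, None, 31, None, 42]
Rule: A leaf has 0 children.
Per-node child counts:
  node 22: 2 child(ren)
  node 4: 1 child(ren)
  node 2: 0 child(ren)
  node 39: 2 child(ren)
  node 23: 1 child(ren)
  node 31: 0 child(ren)
  node 40: 1 child(ren)
  node 42: 0 child(ren)
Matching nodes: [2, 31, 42]
Count of leaf nodes: 3


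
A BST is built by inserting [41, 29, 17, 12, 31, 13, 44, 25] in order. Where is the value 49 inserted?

Starting tree (level order): [41, 29, 44, 17, 31, None, None, 12, 25, None, None, None, 13]
Insertion path: 41 -> 44
Result: insert 49 as right child of 44
Final tree (level order): [41, 29, 44, 17, 31, None, 49, 12, 25, None, None, None, None, None, 13]


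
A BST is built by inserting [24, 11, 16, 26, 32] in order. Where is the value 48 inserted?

Starting tree (level order): [24, 11, 26, None, 16, None, 32]
Insertion path: 24 -> 26 -> 32
Result: insert 48 as right child of 32
Final tree (level order): [24, 11, 26, None, 16, None, 32, None, None, None, 48]


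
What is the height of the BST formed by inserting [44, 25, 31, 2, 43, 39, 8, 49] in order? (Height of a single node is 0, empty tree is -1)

Insertion order: [44, 25, 31, 2, 43, 39, 8, 49]
Tree (level-order array): [44, 25, 49, 2, 31, None, None, None, 8, None, 43, None, None, 39]
Compute height bottom-up (empty subtree = -1):
  height(8) = 1 + max(-1, -1) = 0
  height(2) = 1 + max(-1, 0) = 1
  height(39) = 1 + max(-1, -1) = 0
  height(43) = 1 + max(0, -1) = 1
  height(31) = 1 + max(-1, 1) = 2
  height(25) = 1 + max(1, 2) = 3
  height(49) = 1 + max(-1, -1) = 0
  height(44) = 1 + max(3, 0) = 4
Height = 4


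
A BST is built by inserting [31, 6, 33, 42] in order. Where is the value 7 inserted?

Starting tree (level order): [31, 6, 33, None, None, None, 42]
Insertion path: 31 -> 6
Result: insert 7 as right child of 6
Final tree (level order): [31, 6, 33, None, 7, None, 42]


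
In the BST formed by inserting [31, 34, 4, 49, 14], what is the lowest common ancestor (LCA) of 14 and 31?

Tree insertion order: [31, 34, 4, 49, 14]
Tree (level-order array): [31, 4, 34, None, 14, None, 49]
In a BST, the LCA of p=14, q=31 is the first node v on the
root-to-leaf path with p <= v <= q (go left if both < v, right if both > v).
Walk from root:
  at 31: 14 <= 31 <= 31, this is the LCA
LCA = 31


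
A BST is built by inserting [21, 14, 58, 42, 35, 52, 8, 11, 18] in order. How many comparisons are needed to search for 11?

Search path for 11: 21 -> 14 -> 8 -> 11
Found: True
Comparisons: 4


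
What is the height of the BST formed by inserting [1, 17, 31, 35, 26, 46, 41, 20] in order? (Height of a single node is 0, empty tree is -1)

Insertion order: [1, 17, 31, 35, 26, 46, 41, 20]
Tree (level-order array): [1, None, 17, None, 31, 26, 35, 20, None, None, 46, None, None, 41]
Compute height bottom-up (empty subtree = -1):
  height(20) = 1 + max(-1, -1) = 0
  height(26) = 1 + max(0, -1) = 1
  height(41) = 1 + max(-1, -1) = 0
  height(46) = 1 + max(0, -1) = 1
  height(35) = 1 + max(-1, 1) = 2
  height(31) = 1 + max(1, 2) = 3
  height(17) = 1 + max(-1, 3) = 4
  height(1) = 1 + max(-1, 4) = 5
Height = 5


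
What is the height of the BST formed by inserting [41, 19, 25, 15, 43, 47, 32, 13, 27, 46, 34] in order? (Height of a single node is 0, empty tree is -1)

Insertion order: [41, 19, 25, 15, 43, 47, 32, 13, 27, 46, 34]
Tree (level-order array): [41, 19, 43, 15, 25, None, 47, 13, None, None, 32, 46, None, None, None, 27, 34]
Compute height bottom-up (empty subtree = -1):
  height(13) = 1 + max(-1, -1) = 0
  height(15) = 1 + max(0, -1) = 1
  height(27) = 1 + max(-1, -1) = 0
  height(34) = 1 + max(-1, -1) = 0
  height(32) = 1 + max(0, 0) = 1
  height(25) = 1 + max(-1, 1) = 2
  height(19) = 1 + max(1, 2) = 3
  height(46) = 1 + max(-1, -1) = 0
  height(47) = 1 + max(0, -1) = 1
  height(43) = 1 + max(-1, 1) = 2
  height(41) = 1 + max(3, 2) = 4
Height = 4


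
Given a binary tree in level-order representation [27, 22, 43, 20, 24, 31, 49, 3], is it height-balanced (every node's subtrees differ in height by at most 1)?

Tree (level-order array): [27, 22, 43, 20, 24, 31, 49, 3]
Definition: a tree is height-balanced if, at every node, |h(left) - h(right)| <= 1 (empty subtree has height -1).
Bottom-up per-node check:
  node 3: h_left=-1, h_right=-1, diff=0 [OK], height=0
  node 20: h_left=0, h_right=-1, diff=1 [OK], height=1
  node 24: h_left=-1, h_right=-1, diff=0 [OK], height=0
  node 22: h_left=1, h_right=0, diff=1 [OK], height=2
  node 31: h_left=-1, h_right=-1, diff=0 [OK], height=0
  node 49: h_left=-1, h_right=-1, diff=0 [OK], height=0
  node 43: h_left=0, h_right=0, diff=0 [OK], height=1
  node 27: h_left=2, h_right=1, diff=1 [OK], height=3
All nodes satisfy the balance condition.
Result: Balanced


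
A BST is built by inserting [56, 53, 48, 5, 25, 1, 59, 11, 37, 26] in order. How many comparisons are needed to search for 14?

Search path for 14: 56 -> 53 -> 48 -> 5 -> 25 -> 11
Found: False
Comparisons: 6


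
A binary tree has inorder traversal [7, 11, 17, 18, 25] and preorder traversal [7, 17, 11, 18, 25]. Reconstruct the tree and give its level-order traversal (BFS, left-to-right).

Inorder:  [7, 11, 17, 18, 25]
Preorder: [7, 17, 11, 18, 25]
Algorithm: preorder visits root first, so consume preorder in order;
for each root, split the current inorder slice at that value into
left-subtree inorder and right-subtree inorder, then recurse.
Recursive splits:
  root=7; inorder splits into left=[], right=[11, 17, 18, 25]
  root=17; inorder splits into left=[11], right=[18, 25]
  root=11; inorder splits into left=[], right=[]
  root=18; inorder splits into left=[], right=[25]
  root=25; inorder splits into left=[], right=[]
Reconstructed level-order: [7, 17, 11, 18, 25]


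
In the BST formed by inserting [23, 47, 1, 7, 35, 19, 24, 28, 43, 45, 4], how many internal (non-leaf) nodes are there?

Tree built from: [23, 47, 1, 7, 35, 19, 24, 28, 43, 45, 4]
Tree (level-order array): [23, 1, 47, None, 7, 35, None, 4, 19, 24, 43, None, None, None, None, None, 28, None, 45]
Rule: An internal node has at least one child.
Per-node child counts:
  node 23: 2 child(ren)
  node 1: 1 child(ren)
  node 7: 2 child(ren)
  node 4: 0 child(ren)
  node 19: 0 child(ren)
  node 47: 1 child(ren)
  node 35: 2 child(ren)
  node 24: 1 child(ren)
  node 28: 0 child(ren)
  node 43: 1 child(ren)
  node 45: 0 child(ren)
Matching nodes: [23, 1, 7, 47, 35, 24, 43]
Count of internal (non-leaf) nodes: 7


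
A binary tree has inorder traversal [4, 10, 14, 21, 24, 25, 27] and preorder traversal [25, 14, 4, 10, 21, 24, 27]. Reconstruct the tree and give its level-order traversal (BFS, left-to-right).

Inorder:  [4, 10, 14, 21, 24, 25, 27]
Preorder: [25, 14, 4, 10, 21, 24, 27]
Algorithm: preorder visits root first, so consume preorder in order;
for each root, split the current inorder slice at that value into
left-subtree inorder and right-subtree inorder, then recurse.
Recursive splits:
  root=25; inorder splits into left=[4, 10, 14, 21, 24], right=[27]
  root=14; inorder splits into left=[4, 10], right=[21, 24]
  root=4; inorder splits into left=[], right=[10]
  root=10; inorder splits into left=[], right=[]
  root=21; inorder splits into left=[], right=[24]
  root=24; inorder splits into left=[], right=[]
  root=27; inorder splits into left=[], right=[]
Reconstructed level-order: [25, 14, 27, 4, 21, 10, 24]


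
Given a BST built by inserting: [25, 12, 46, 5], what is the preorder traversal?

Tree insertion order: [25, 12, 46, 5]
Tree (level-order array): [25, 12, 46, 5]
Preorder traversal: [25, 12, 5, 46]


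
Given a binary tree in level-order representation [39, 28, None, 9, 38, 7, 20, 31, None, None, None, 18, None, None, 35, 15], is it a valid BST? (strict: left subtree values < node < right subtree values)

Level-order array: [39, 28, None, 9, 38, 7, 20, 31, None, None, None, 18, None, None, 35, 15]
Validate using subtree bounds (lo, hi): at each node, require lo < value < hi,
then recurse left with hi=value and right with lo=value.
Preorder trace (stopping at first violation):
  at node 39 with bounds (-inf, +inf): OK
  at node 28 with bounds (-inf, 39): OK
  at node 9 with bounds (-inf, 28): OK
  at node 7 with bounds (-inf, 9): OK
  at node 20 with bounds (9, 28): OK
  at node 18 with bounds (9, 20): OK
  at node 15 with bounds (9, 18): OK
  at node 38 with bounds (28, 39): OK
  at node 31 with bounds (28, 38): OK
  at node 35 with bounds (31, 38): OK
No violation found at any node.
Result: Valid BST


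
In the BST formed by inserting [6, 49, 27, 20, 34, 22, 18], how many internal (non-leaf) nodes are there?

Tree built from: [6, 49, 27, 20, 34, 22, 18]
Tree (level-order array): [6, None, 49, 27, None, 20, 34, 18, 22]
Rule: An internal node has at least one child.
Per-node child counts:
  node 6: 1 child(ren)
  node 49: 1 child(ren)
  node 27: 2 child(ren)
  node 20: 2 child(ren)
  node 18: 0 child(ren)
  node 22: 0 child(ren)
  node 34: 0 child(ren)
Matching nodes: [6, 49, 27, 20]
Count of internal (non-leaf) nodes: 4


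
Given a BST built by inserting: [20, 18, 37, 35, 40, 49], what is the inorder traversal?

Tree insertion order: [20, 18, 37, 35, 40, 49]
Tree (level-order array): [20, 18, 37, None, None, 35, 40, None, None, None, 49]
Inorder traversal: [18, 20, 35, 37, 40, 49]


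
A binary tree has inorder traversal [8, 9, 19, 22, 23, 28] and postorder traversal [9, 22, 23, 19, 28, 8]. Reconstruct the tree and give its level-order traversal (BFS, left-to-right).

Inorder:   [8, 9, 19, 22, 23, 28]
Postorder: [9, 22, 23, 19, 28, 8]
Algorithm: postorder visits root last, so walk postorder right-to-left;
each value is the root of the current inorder slice — split it at that
value, recurse on the right subtree first, then the left.
Recursive splits:
  root=8; inorder splits into left=[], right=[9, 19, 22, 23, 28]
  root=28; inorder splits into left=[9, 19, 22, 23], right=[]
  root=19; inorder splits into left=[9], right=[22, 23]
  root=23; inorder splits into left=[22], right=[]
  root=22; inorder splits into left=[], right=[]
  root=9; inorder splits into left=[], right=[]
Reconstructed level-order: [8, 28, 19, 9, 23, 22]


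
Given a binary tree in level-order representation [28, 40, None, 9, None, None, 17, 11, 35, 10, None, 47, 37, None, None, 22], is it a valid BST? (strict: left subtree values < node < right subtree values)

Level-order array: [28, 40, None, 9, None, None, 17, 11, 35, 10, None, 47, 37, None, None, 22]
Validate using subtree bounds (lo, hi): at each node, require lo < value < hi,
then recurse left with hi=value and right with lo=value.
Preorder trace (stopping at first violation):
  at node 28 with bounds (-inf, +inf): OK
  at node 40 with bounds (-inf, 28): VIOLATION
Node 40 violates its bound: not (-inf < 40 < 28).
Result: Not a valid BST


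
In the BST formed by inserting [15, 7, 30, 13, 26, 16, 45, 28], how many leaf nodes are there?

Tree built from: [15, 7, 30, 13, 26, 16, 45, 28]
Tree (level-order array): [15, 7, 30, None, 13, 26, 45, None, None, 16, 28]
Rule: A leaf has 0 children.
Per-node child counts:
  node 15: 2 child(ren)
  node 7: 1 child(ren)
  node 13: 0 child(ren)
  node 30: 2 child(ren)
  node 26: 2 child(ren)
  node 16: 0 child(ren)
  node 28: 0 child(ren)
  node 45: 0 child(ren)
Matching nodes: [13, 16, 28, 45]
Count of leaf nodes: 4


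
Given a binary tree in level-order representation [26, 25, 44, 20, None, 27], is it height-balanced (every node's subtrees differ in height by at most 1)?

Tree (level-order array): [26, 25, 44, 20, None, 27]
Definition: a tree is height-balanced if, at every node, |h(left) - h(right)| <= 1 (empty subtree has height -1).
Bottom-up per-node check:
  node 20: h_left=-1, h_right=-1, diff=0 [OK], height=0
  node 25: h_left=0, h_right=-1, diff=1 [OK], height=1
  node 27: h_left=-1, h_right=-1, diff=0 [OK], height=0
  node 44: h_left=0, h_right=-1, diff=1 [OK], height=1
  node 26: h_left=1, h_right=1, diff=0 [OK], height=2
All nodes satisfy the balance condition.
Result: Balanced


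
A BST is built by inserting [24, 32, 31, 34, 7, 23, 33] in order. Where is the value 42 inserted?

Starting tree (level order): [24, 7, 32, None, 23, 31, 34, None, None, None, None, 33]
Insertion path: 24 -> 32 -> 34
Result: insert 42 as right child of 34
Final tree (level order): [24, 7, 32, None, 23, 31, 34, None, None, None, None, 33, 42]


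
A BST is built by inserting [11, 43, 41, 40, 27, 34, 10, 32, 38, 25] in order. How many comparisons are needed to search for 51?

Search path for 51: 11 -> 43
Found: False
Comparisons: 2


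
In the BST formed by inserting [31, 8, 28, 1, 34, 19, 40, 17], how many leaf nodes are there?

Tree built from: [31, 8, 28, 1, 34, 19, 40, 17]
Tree (level-order array): [31, 8, 34, 1, 28, None, 40, None, None, 19, None, None, None, 17]
Rule: A leaf has 0 children.
Per-node child counts:
  node 31: 2 child(ren)
  node 8: 2 child(ren)
  node 1: 0 child(ren)
  node 28: 1 child(ren)
  node 19: 1 child(ren)
  node 17: 0 child(ren)
  node 34: 1 child(ren)
  node 40: 0 child(ren)
Matching nodes: [1, 17, 40]
Count of leaf nodes: 3


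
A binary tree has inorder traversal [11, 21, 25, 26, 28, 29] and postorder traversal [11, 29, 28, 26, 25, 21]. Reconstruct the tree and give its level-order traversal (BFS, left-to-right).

Inorder:   [11, 21, 25, 26, 28, 29]
Postorder: [11, 29, 28, 26, 25, 21]
Algorithm: postorder visits root last, so walk postorder right-to-left;
each value is the root of the current inorder slice — split it at that
value, recurse on the right subtree first, then the left.
Recursive splits:
  root=21; inorder splits into left=[11], right=[25, 26, 28, 29]
  root=25; inorder splits into left=[], right=[26, 28, 29]
  root=26; inorder splits into left=[], right=[28, 29]
  root=28; inorder splits into left=[], right=[29]
  root=29; inorder splits into left=[], right=[]
  root=11; inorder splits into left=[], right=[]
Reconstructed level-order: [21, 11, 25, 26, 28, 29]


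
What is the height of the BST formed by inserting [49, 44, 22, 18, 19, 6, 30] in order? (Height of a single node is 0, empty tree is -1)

Insertion order: [49, 44, 22, 18, 19, 6, 30]
Tree (level-order array): [49, 44, None, 22, None, 18, 30, 6, 19]
Compute height bottom-up (empty subtree = -1):
  height(6) = 1 + max(-1, -1) = 0
  height(19) = 1 + max(-1, -1) = 0
  height(18) = 1 + max(0, 0) = 1
  height(30) = 1 + max(-1, -1) = 0
  height(22) = 1 + max(1, 0) = 2
  height(44) = 1 + max(2, -1) = 3
  height(49) = 1 + max(3, -1) = 4
Height = 4


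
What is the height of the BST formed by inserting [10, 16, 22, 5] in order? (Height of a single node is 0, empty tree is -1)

Insertion order: [10, 16, 22, 5]
Tree (level-order array): [10, 5, 16, None, None, None, 22]
Compute height bottom-up (empty subtree = -1):
  height(5) = 1 + max(-1, -1) = 0
  height(22) = 1 + max(-1, -1) = 0
  height(16) = 1 + max(-1, 0) = 1
  height(10) = 1 + max(0, 1) = 2
Height = 2


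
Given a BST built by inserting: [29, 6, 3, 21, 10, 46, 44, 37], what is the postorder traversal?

Tree insertion order: [29, 6, 3, 21, 10, 46, 44, 37]
Tree (level-order array): [29, 6, 46, 3, 21, 44, None, None, None, 10, None, 37]
Postorder traversal: [3, 10, 21, 6, 37, 44, 46, 29]


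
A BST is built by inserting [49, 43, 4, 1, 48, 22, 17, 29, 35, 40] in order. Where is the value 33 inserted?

Starting tree (level order): [49, 43, None, 4, 48, 1, 22, None, None, None, None, 17, 29, None, None, None, 35, None, 40]
Insertion path: 49 -> 43 -> 4 -> 22 -> 29 -> 35
Result: insert 33 as left child of 35
Final tree (level order): [49, 43, None, 4, 48, 1, 22, None, None, None, None, 17, 29, None, None, None, 35, 33, 40]


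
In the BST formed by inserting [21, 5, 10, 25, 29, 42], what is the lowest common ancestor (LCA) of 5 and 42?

Tree insertion order: [21, 5, 10, 25, 29, 42]
Tree (level-order array): [21, 5, 25, None, 10, None, 29, None, None, None, 42]
In a BST, the LCA of p=5, q=42 is the first node v on the
root-to-leaf path with p <= v <= q (go left if both < v, right if both > v).
Walk from root:
  at 21: 5 <= 21 <= 42, this is the LCA
LCA = 21


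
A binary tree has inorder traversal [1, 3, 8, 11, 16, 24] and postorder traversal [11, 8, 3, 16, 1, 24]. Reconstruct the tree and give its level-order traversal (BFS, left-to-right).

Inorder:   [1, 3, 8, 11, 16, 24]
Postorder: [11, 8, 3, 16, 1, 24]
Algorithm: postorder visits root last, so walk postorder right-to-left;
each value is the root of the current inorder slice — split it at that
value, recurse on the right subtree first, then the left.
Recursive splits:
  root=24; inorder splits into left=[1, 3, 8, 11, 16], right=[]
  root=1; inorder splits into left=[], right=[3, 8, 11, 16]
  root=16; inorder splits into left=[3, 8, 11], right=[]
  root=3; inorder splits into left=[], right=[8, 11]
  root=8; inorder splits into left=[], right=[11]
  root=11; inorder splits into left=[], right=[]
Reconstructed level-order: [24, 1, 16, 3, 8, 11]


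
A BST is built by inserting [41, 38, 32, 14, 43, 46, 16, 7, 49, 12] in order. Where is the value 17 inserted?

Starting tree (level order): [41, 38, 43, 32, None, None, 46, 14, None, None, 49, 7, 16, None, None, None, 12]
Insertion path: 41 -> 38 -> 32 -> 14 -> 16
Result: insert 17 as right child of 16
Final tree (level order): [41, 38, 43, 32, None, None, 46, 14, None, None, 49, 7, 16, None, None, None, 12, None, 17]


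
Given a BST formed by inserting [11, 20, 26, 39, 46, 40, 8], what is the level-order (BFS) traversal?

Tree insertion order: [11, 20, 26, 39, 46, 40, 8]
Tree (level-order array): [11, 8, 20, None, None, None, 26, None, 39, None, 46, 40]
BFS from the root, enqueuing left then right child of each popped node:
  queue [11] -> pop 11, enqueue [8, 20], visited so far: [11]
  queue [8, 20] -> pop 8, enqueue [none], visited so far: [11, 8]
  queue [20] -> pop 20, enqueue [26], visited so far: [11, 8, 20]
  queue [26] -> pop 26, enqueue [39], visited so far: [11, 8, 20, 26]
  queue [39] -> pop 39, enqueue [46], visited so far: [11, 8, 20, 26, 39]
  queue [46] -> pop 46, enqueue [40], visited so far: [11, 8, 20, 26, 39, 46]
  queue [40] -> pop 40, enqueue [none], visited so far: [11, 8, 20, 26, 39, 46, 40]
Result: [11, 8, 20, 26, 39, 46, 40]


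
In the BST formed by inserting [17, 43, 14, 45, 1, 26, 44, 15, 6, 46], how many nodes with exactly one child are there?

Tree built from: [17, 43, 14, 45, 1, 26, 44, 15, 6, 46]
Tree (level-order array): [17, 14, 43, 1, 15, 26, 45, None, 6, None, None, None, None, 44, 46]
Rule: These are nodes with exactly 1 non-null child.
Per-node child counts:
  node 17: 2 child(ren)
  node 14: 2 child(ren)
  node 1: 1 child(ren)
  node 6: 0 child(ren)
  node 15: 0 child(ren)
  node 43: 2 child(ren)
  node 26: 0 child(ren)
  node 45: 2 child(ren)
  node 44: 0 child(ren)
  node 46: 0 child(ren)
Matching nodes: [1]
Count of nodes with exactly one child: 1


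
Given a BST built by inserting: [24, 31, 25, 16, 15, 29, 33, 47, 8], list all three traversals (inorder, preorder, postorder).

Tree insertion order: [24, 31, 25, 16, 15, 29, 33, 47, 8]
Tree (level-order array): [24, 16, 31, 15, None, 25, 33, 8, None, None, 29, None, 47]
Inorder (L, root, R): [8, 15, 16, 24, 25, 29, 31, 33, 47]
Preorder (root, L, R): [24, 16, 15, 8, 31, 25, 29, 33, 47]
Postorder (L, R, root): [8, 15, 16, 29, 25, 47, 33, 31, 24]


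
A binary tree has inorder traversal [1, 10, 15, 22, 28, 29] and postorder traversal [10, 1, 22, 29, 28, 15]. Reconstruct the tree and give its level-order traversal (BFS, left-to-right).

Inorder:   [1, 10, 15, 22, 28, 29]
Postorder: [10, 1, 22, 29, 28, 15]
Algorithm: postorder visits root last, so walk postorder right-to-left;
each value is the root of the current inorder slice — split it at that
value, recurse on the right subtree first, then the left.
Recursive splits:
  root=15; inorder splits into left=[1, 10], right=[22, 28, 29]
  root=28; inorder splits into left=[22], right=[29]
  root=29; inorder splits into left=[], right=[]
  root=22; inorder splits into left=[], right=[]
  root=1; inorder splits into left=[], right=[10]
  root=10; inorder splits into left=[], right=[]
Reconstructed level-order: [15, 1, 28, 10, 22, 29]


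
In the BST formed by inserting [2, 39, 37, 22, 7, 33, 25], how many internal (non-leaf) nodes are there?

Tree built from: [2, 39, 37, 22, 7, 33, 25]
Tree (level-order array): [2, None, 39, 37, None, 22, None, 7, 33, None, None, 25]
Rule: An internal node has at least one child.
Per-node child counts:
  node 2: 1 child(ren)
  node 39: 1 child(ren)
  node 37: 1 child(ren)
  node 22: 2 child(ren)
  node 7: 0 child(ren)
  node 33: 1 child(ren)
  node 25: 0 child(ren)
Matching nodes: [2, 39, 37, 22, 33]
Count of internal (non-leaf) nodes: 5


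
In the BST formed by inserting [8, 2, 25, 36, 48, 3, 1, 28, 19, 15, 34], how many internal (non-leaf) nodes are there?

Tree built from: [8, 2, 25, 36, 48, 3, 1, 28, 19, 15, 34]
Tree (level-order array): [8, 2, 25, 1, 3, 19, 36, None, None, None, None, 15, None, 28, 48, None, None, None, 34]
Rule: An internal node has at least one child.
Per-node child counts:
  node 8: 2 child(ren)
  node 2: 2 child(ren)
  node 1: 0 child(ren)
  node 3: 0 child(ren)
  node 25: 2 child(ren)
  node 19: 1 child(ren)
  node 15: 0 child(ren)
  node 36: 2 child(ren)
  node 28: 1 child(ren)
  node 34: 0 child(ren)
  node 48: 0 child(ren)
Matching nodes: [8, 2, 25, 19, 36, 28]
Count of internal (non-leaf) nodes: 6


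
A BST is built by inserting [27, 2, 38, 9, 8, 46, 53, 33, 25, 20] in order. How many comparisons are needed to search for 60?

Search path for 60: 27 -> 38 -> 46 -> 53
Found: False
Comparisons: 4


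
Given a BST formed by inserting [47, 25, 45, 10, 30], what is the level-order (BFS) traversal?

Tree insertion order: [47, 25, 45, 10, 30]
Tree (level-order array): [47, 25, None, 10, 45, None, None, 30]
BFS from the root, enqueuing left then right child of each popped node:
  queue [47] -> pop 47, enqueue [25], visited so far: [47]
  queue [25] -> pop 25, enqueue [10, 45], visited so far: [47, 25]
  queue [10, 45] -> pop 10, enqueue [none], visited so far: [47, 25, 10]
  queue [45] -> pop 45, enqueue [30], visited so far: [47, 25, 10, 45]
  queue [30] -> pop 30, enqueue [none], visited so far: [47, 25, 10, 45, 30]
Result: [47, 25, 10, 45, 30]


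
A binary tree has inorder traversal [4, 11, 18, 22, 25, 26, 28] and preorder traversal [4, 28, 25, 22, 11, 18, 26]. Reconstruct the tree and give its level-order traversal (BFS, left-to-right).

Inorder:  [4, 11, 18, 22, 25, 26, 28]
Preorder: [4, 28, 25, 22, 11, 18, 26]
Algorithm: preorder visits root first, so consume preorder in order;
for each root, split the current inorder slice at that value into
left-subtree inorder and right-subtree inorder, then recurse.
Recursive splits:
  root=4; inorder splits into left=[], right=[11, 18, 22, 25, 26, 28]
  root=28; inorder splits into left=[11, 18, 22, 25, 26], right=[]
  root=25; inorder splits into left=[11, 18, 22], right=[26]
  root=22; inorder splits into left=[11, 18], right=[]
  root=11; inorder splits into left=[], right=[18]
  root=18; inorder splits into left=[], right=[]
  root=26; inorder splits into left=[], right=[]
Reconstructed level-order: [4, 28, 25, 22, 26, 11, 18]


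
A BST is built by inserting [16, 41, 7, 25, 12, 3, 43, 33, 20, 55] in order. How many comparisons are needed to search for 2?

Search path for 2: 16 -> 7 -> 3
Found: False
Comparisons: 3


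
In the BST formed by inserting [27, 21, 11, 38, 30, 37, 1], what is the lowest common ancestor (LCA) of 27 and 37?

Tree insertion order: [27, 21, 11, 38, 30, 37, 1]
Tree (level-order array): [27, 21, 38, 11, None, 30, None, 1, None, None, 37]
In a BST, the LCA of p=27, q=37 is the first node v on the
root-to-leaf path with p <= v <= q (go left if both < v, right if both > v).
Walk from root:
  at 27: 27 <= 27 <= 37, this is the LCA
LCA = 27


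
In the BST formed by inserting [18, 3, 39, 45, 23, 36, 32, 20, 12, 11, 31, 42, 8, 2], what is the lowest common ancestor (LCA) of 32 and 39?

Tree insertion order: [18, 3, 39, 45, 23, 36, 32, 20, 12, 11, 31, 42, 8, 2]
Tree (level-order array): [18, 3, 39, 2, 12, 23, 45, None, None, 11, None, 20, 36, 42, None, 8, None, None, None, 32, None, None, None, None, None, 31]
In a BST, the LCA of p=32, q=39 is the first node v on the
root-to-leaf path with p <= v <= q (go left if both < v, right if both > v).
Walk from root:
  at 18: both 32 and 39 > 18, go right
  at 39: 32 <= 39 <= 39, this is the LCA
LCA = 39
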